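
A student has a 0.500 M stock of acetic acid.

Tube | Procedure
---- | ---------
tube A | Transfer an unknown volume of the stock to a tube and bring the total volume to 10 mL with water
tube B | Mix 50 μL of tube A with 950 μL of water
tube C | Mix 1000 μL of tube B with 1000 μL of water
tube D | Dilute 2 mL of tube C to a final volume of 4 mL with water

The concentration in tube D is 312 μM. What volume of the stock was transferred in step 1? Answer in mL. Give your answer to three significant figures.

0.499 mL

Step 1: v brought to 10 mL → factor = 10 mL/v
Step 2: 50 μL + 950 μL = 1000 μL total → factor 1000/50 = 20
Step 3: 1000 μL + 1000 μL = 2000 μL total → factor 2000/1000 = 2
Step 4: 2 mL brought to 4 mL → factor 4/2 = 2
Product of known-step factors = 80
Overall factor = 0.500 M / (312 μM) = 1602.6
Step-1 factor = 1602.6 / 80 = 20.032
v = 10 mL / 20.032 = 0.499 mL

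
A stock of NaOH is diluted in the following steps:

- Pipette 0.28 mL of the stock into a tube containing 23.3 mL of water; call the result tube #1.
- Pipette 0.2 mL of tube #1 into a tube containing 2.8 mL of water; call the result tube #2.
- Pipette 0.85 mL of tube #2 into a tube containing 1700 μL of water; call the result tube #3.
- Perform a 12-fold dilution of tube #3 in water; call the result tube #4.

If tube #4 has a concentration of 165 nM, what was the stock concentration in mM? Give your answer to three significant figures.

7.50 mM

Step 1: 0.28 mL + 23.3 mL = 23.58 mL total → factor 23.58/0.28 = 84.214
Step 2: 0.2 mL + 2.8 mL = 3 mL total → factor 3/0.2 = 15
Step 3: 0.85 mL + 1700 μL = 2.55 mL total → factor 2.55/0.85 = 3
Step 4: 12-fold → factor 12
Overall dilution factor = 84.214 × 15 × 3 × 12 = 45476
Stock = 165 nM × 45476 = 7.503 × 10^6 nM = 7.50 mM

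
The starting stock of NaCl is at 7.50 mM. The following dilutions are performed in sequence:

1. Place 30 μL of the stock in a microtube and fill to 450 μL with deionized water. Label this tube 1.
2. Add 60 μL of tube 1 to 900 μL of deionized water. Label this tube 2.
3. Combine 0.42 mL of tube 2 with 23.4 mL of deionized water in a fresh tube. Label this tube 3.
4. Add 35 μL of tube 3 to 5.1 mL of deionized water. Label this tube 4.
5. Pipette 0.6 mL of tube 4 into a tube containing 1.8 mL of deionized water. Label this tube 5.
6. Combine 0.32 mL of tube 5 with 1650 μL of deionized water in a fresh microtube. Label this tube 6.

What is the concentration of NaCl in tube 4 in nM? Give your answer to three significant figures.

3.76 nM

Step 1: 30 μL brought to 450 μL → factor 450/30 = 15
Step 2: 60 μL + 900 μL = 960 μL total → factor 960/60 = 16
Step 3: 0.42 mL + 23.4 mL = 23.82 mL total → factor 23.82/0.42 = 56.714
Step 4: 35 μL + 5.1 mL = 5135 μL total → factor 5135/35 = 146.71
Dilution factor through tube 4 = 15 × 16 × 56.714 × 146.71 = 1.997 × 10^6
[tube 4] = 7.50 mM / 1.997 × 10^6 = 3.756 × 10^-6 mM = 3.76 nM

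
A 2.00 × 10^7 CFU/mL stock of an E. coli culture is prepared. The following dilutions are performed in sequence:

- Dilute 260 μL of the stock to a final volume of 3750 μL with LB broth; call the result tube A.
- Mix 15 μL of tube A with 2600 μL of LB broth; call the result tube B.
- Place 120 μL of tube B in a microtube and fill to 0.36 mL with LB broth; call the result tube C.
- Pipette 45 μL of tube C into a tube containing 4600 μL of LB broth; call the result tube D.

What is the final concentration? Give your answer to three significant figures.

25.7 CFU/mL

Step 1: 260 μL brought to 3750 μL → factor 3750/260 = 14.423
Step 2: 15 μL + 2600 μL = 2615 μL total → factor 2615/15 = 174.33
Step 3: 120 μL brought to 0.36 mL → factor 360/120 = 3
Step 4: 45 μL + 4600 μL = 4645 μL total → factor 4645/45 = 103.22
Overall dilution factor = 14.423 × 174.33 × 3 × 103.22 = 7.7863 × 10^5
Final = 2.00 × 10^7 CFU/mL / 7.7863 × 10^5 = 25.7 CFU/mL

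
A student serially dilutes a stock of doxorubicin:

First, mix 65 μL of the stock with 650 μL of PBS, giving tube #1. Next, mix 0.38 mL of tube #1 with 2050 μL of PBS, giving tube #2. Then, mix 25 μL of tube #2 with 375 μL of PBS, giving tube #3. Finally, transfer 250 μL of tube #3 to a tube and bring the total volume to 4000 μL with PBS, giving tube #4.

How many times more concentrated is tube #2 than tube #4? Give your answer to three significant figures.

256

Step 1: 65 μL + 650 μL = 715 μL total → factor 715/65 = 11
Step 2: 0.38 mL + 2050 μL = 2.43 mL total → factor 2.43/0.38 = 6.3947
Step 3: 25 μL + 375 μL = 400 μL total → factor 400/25 = 16
Step 4: 250 μL brought to 4000 μL → factor 4000/250 = 16
Dilution factor to tube #2 = 70.342; to tube #4 = 18008
[tube #2]/[tube #4] = (factor to tube #4)/(factor to tube #2) = 18008/70.342 = 256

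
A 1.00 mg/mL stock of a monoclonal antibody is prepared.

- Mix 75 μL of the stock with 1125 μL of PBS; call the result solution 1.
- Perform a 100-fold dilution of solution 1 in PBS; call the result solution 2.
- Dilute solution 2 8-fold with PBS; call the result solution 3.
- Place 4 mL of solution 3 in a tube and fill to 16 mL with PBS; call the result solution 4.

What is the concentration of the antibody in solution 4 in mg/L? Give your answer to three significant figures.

0.0195 mg/L

Step 1: 75 μL + 1125 μL = 1200 μL total → factor 1200/75 = 16
Step 2: 100-fold → factor 100
Step 3: 8-fold → factor 8
Step 4: 4 mL brought to 16 mL → factor 16/4 = 4
Overall dilution factor = 16 × 100 × 8 × 4 = 51200
Final = 1.00 mg/mL / 51200 = 1.953 × 10^-5 mg/mL = 0.0195 mg/L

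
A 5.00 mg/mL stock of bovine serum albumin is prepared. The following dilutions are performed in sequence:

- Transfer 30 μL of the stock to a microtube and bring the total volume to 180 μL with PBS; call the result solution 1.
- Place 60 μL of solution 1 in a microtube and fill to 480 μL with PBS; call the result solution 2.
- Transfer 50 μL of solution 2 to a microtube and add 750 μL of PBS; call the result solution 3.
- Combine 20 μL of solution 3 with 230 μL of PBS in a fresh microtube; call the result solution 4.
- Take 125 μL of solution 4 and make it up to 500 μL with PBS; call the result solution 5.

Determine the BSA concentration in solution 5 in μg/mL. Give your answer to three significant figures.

Step 1: 30 μL brought to 180 μL → factor 180/30 = 6
Step 2: 60 μL brought to 480 μL → factor 480/60 = 8
Step 3: 50 μL + 750 μL = 800 μL total → factor 800/50 = 16
Step 4: 20 μL + 230 μL = 250 μL total → factor 250/20 = 12.5
Step 5: 125 μL brought to 500 μL → factor 500/125 = 4
Overall dilution factor = 6 × 8 × 16 × 12.5 × 4 = 38400
Final = 5.00 mg/mL / 38400 = 0.0001302 mg/mL = 0.130 μg/mL

0.130 μg/mL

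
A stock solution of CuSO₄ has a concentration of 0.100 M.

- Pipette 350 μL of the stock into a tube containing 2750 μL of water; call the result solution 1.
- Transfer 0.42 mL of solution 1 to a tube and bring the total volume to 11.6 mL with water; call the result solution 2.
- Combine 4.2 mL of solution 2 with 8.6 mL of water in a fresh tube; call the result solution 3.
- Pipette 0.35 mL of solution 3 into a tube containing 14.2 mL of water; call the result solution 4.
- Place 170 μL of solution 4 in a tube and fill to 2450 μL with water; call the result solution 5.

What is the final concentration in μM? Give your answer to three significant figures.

0.224 μM

Step 1: 350 μL + 2750 μL = 3100 μL total → factor 3100/350 = 8.8571
Step 2: 0.42 mL brought to 11.6 mL → factor 11.6/0.42 = 27.619
Step 3: 4.2 mL + 8.6 mL = 12.8 mL total → factor 12.8/4.2 = 3.0476
Step 4: 0.35 mL + 14.2 mL = 14.55 mL total → factor 14.55/0.35 = 41.571
Step 5: 170 μL brought to 2450 μL → factor 2450/170 = 14.412
Overall dilution factor = 8.8571 × 27.619 × 3.0476 × 41.571 × 14.412 = 4.4666 × 10^5
Final = 0.100 M / 4.4666 × 10^5 = 2.239 × 10^-7 M = 0.224 μM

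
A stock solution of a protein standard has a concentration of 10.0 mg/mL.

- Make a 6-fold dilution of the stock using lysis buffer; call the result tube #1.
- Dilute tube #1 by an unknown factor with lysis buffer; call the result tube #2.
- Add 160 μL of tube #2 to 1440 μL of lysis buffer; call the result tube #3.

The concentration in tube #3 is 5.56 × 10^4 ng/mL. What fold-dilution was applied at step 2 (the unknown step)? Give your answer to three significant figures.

Step 1: 6-fold → factor 6
Step 2: unknown factor x
Step 3: 160 μL + 1440 μL = 1600 μL total → factor 1600/160 = 10
Product of known-step factors = 60
Overall factor = 10.0 mg/mL / (5.56 × 10^4 ng/mL) = 179.86
x = 179.86 / 60 = 3.00

3.00-fold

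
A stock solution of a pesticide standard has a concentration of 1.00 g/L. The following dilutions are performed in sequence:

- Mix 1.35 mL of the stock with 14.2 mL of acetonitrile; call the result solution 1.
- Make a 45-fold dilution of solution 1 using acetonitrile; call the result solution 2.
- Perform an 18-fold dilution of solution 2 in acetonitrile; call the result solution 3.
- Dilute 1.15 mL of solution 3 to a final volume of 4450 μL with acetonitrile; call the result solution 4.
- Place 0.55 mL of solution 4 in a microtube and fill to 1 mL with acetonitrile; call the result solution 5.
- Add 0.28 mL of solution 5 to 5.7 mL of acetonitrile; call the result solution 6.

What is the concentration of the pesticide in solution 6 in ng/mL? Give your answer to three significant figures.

0.713 ng/mL

Step 1: 1.35 mL + 14.2 mL = 15.55 mL total → factor 15.55/1.35 = 11.519
Step 2: 45-fold → factor 45
Step 3: 18-fold → factor 18
Step 4: 1.15 mL brought to 4450 μL → factor 4.45/1.15 = 3.8696
Step 5: 0.55 mL brought to 1 mL → factor 1/0.55 = 1.8182
Step 6: 0.28 mL + 5.7 mL = 5.98 mL total → factor 5.98/0.28 = 21.357
Overall dilution factor = 11.519 × 45 × 18 × 3.8696 × 1.8182 × 21.357 = 1.4019 × 10^6
Final = 1.00 g/L / 1.4019 × 10^6 = 7.133 × 10^-7 g/L = 0.713 ng/mL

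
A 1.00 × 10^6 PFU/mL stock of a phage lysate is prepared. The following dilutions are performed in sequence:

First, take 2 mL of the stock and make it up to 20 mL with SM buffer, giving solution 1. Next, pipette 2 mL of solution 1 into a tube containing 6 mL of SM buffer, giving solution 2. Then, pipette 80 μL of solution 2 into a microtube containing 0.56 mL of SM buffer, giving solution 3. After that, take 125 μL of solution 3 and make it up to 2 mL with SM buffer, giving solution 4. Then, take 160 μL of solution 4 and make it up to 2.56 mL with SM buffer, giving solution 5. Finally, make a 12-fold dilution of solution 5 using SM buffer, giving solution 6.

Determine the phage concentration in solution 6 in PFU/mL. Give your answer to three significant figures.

Step 1: 2 mL brought to 20 mL → factor 20/2 = 10
Step 2: 2 mL + 6 mL = 8 mL total → factor 8/2 = 4
Step 3: 80 μL + 0.56 mL = 640 μL total → factor 640/80 = 8
Step 4: 125 μL brought to 2 mL → factor 2000/125 = 16
Step 5: 160 μL brought to 2.56 mL → factor 2560/160 = 16
Step 6: 12-fold → factor 12
Overall dilution factor = 10 × 4 × 8 × 16 × 16 × 12 = 9.8304 × 10^5
Final = 1.00 × 10^6 PFU/mL / 9.8304 × 10^5 = 1.02 PFU/mL

1.02 PFU/mL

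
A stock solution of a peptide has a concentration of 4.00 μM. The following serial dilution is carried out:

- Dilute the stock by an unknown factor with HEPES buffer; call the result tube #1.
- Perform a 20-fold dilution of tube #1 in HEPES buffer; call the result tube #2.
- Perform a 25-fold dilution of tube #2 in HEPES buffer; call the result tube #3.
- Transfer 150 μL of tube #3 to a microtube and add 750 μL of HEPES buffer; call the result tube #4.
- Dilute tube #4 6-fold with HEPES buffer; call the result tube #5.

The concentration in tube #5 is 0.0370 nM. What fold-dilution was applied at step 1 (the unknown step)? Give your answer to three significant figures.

6.01-fold

Step 1: unknown factor x
Step 2: 20-fold → factor 20
Step 3: 25-fold → factor 25
Step 4: 150 μL + 750 μL = 900 μL total → factor 900/150 = 6
Step 5: 6-fold → factor 6
Product of known-step factors = 18000
Overall factor = 4.00 μM / (0.0370 nM) = 1.0811 × 10^5
x = 1.0811 × 10^5 / 18000 = 6.01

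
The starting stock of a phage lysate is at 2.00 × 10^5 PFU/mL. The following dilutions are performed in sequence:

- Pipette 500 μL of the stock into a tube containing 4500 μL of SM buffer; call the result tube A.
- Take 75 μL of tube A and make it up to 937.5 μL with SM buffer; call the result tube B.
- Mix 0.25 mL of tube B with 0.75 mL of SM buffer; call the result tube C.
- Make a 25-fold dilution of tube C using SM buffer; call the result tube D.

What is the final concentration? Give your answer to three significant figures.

16.0 PFU/mL

Step 1: 500 μL + 4500 μL = 5000 μL total → factor 5000/500 = 10
Step 2: 75 μL brought to 937.5 μL → factor 937.5/75 = 12.5
Step 3: 0.25 mL + 0.75 mL = 1 mL total → factor 1/0.25 = 4
Step 4: 25-fold → factor 25
Overall dilution factor = 10 × 12.5 × 4 × 25 = 12500
Final = 2.00 × 10^5 PFU/mL / 12500 = 16.0 PFU/mL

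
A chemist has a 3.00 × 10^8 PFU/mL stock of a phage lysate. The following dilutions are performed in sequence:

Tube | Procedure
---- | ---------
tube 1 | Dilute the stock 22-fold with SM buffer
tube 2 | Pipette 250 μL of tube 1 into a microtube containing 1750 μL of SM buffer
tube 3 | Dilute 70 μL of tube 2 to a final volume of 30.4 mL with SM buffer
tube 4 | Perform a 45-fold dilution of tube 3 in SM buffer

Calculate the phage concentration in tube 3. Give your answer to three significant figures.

Step 1: 22-fold → factor 22
Step 2: 250 μL + 1750 μL = 2000 μL total → factor 2000/250 = 8
Step 3: 70 μL brought to 30.4 mL → factor 30400/70 = 434.29
Dilution factor through tube 3 = 22 × 8 × 434.29 = 76434
[tube 3] = 3.00 × 10^8 PFU/mL / 76434 = 3.92 × 10^3 PFU/mL

3.92 × 10^3 PFU/mL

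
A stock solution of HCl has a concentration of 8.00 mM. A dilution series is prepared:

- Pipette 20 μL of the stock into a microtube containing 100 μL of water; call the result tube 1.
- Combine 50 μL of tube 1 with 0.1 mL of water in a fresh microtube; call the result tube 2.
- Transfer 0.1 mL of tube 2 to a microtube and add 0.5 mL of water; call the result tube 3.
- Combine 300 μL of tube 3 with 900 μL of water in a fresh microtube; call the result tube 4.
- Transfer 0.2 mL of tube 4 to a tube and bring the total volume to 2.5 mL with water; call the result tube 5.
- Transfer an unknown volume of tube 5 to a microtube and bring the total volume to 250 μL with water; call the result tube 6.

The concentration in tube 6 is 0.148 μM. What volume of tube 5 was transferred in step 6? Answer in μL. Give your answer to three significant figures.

Step 1: 20 μL + 100 μL = 120 μL total → factor 120/20 = 6
Step 2: 50 μL + 0.1 mL = 150 μL total → factor 150/50 = 3
Step 3: 0.1 mL + 0.5 mL = 0.6 mL total → factor 0.6/0.1 = 6
Step 4: 300 μL + 900 μL = 1200 μL total → factor 1200/300 = 4
Step 5: 0.2 mL brought to 2.5 mL → factor 2.5/0.2 = 12.5
Step 6: v brought to 250 μL → factor = 250 μL/v
Product of known-step factors = 5400
Overall factor = 8.00 mM / (0.148 μM) = 54054
Step-6 factor = 54054 / 5400 = 10.01
v = 250 μL / 10.01 = 25.0 μL

25.0 μL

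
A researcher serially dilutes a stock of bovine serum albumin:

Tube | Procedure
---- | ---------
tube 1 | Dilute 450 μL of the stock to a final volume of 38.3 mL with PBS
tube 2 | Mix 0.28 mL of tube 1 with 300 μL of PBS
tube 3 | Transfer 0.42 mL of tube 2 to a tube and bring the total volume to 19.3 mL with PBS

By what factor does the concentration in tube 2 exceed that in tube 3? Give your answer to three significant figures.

Step 1: 450 μL brought to 38.3 mL → factor 38300/450 = 85.111
Step 2: 0.28 mL + 300 μL = 0.58 mL total → factor 0.58/0.28 = 2.0714
Step 3: 0.42 mL brought to 19.3 mL → factor 19.3/0.42 = 45.952
Dilution factor to tube 2 = 176.3; to tube 3 = 8101.5
[tube 2]/[tube 3] = (factor to tube 3)/(factor to tube 2) = 8101.5/176.3 = 46.0

46.0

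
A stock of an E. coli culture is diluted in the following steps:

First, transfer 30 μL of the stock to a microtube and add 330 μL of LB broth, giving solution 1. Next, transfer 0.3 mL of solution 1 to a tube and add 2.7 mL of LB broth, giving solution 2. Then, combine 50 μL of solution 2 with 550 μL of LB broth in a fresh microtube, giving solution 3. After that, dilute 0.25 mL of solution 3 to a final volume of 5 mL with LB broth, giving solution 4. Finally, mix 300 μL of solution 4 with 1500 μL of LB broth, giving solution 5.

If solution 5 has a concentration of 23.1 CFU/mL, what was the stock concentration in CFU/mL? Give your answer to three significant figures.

Step 1: 30 μL + 330 μL = 360 μL total → factor 360/30 = 12
Step 2: 0.3 mL + 2.7 mL = 3 mL total → factor 3/0.3 = 10
Step 3: 50 μL + 550 μL = 600 μL total → factor 600/50 = 12
Step 4: 0.25 mL brought to 5 mL → factor 5/0.25 = 20
Step 5: 300 μL + 1500 μL = 1800 μL total → factor 1800/300 = 6
Overall dilution factor = 12 × 10 × 12 × 20 × 6 = 1.728 × 10^5
Stock = 23.1 CFU/mL × 1.728 × 10^5 = 3.99 × 10^6 CFU/mL

3.99 × 10^6 CFU/mL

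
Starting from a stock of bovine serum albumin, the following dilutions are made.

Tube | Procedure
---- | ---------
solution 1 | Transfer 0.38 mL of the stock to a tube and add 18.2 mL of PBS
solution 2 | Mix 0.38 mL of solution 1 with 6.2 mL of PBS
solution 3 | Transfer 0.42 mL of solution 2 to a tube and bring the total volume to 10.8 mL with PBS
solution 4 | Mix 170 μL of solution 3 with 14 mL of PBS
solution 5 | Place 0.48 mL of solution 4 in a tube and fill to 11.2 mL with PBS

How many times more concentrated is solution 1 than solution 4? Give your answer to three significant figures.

Step 1: 0.38 mL + 18.2 mL = 18.58 mL total → factor 18.58/0.38 = 48.895
Step 2: 0.38 mL + 6.2 mL = 6.58 mL total → factor 6.58/0.38 = 17.316
Step 3: 0.42 mL brought to 10.8 mL → factor 10.8/0.42 = 25.714
Step 4: 170 μL + 14 mL = 14170 μL total → factor 14170/170 = 83.353
Dilution factor to solution 1 = 48.895; to solution 4 = 1.8147 × 10^6
[solution 1]/[solution 4] = (factor to solution 4)/(factor to solution 1) = 1.8147 × 10^6/48.895 = 3.71 × 10^4

3.71 × 10^4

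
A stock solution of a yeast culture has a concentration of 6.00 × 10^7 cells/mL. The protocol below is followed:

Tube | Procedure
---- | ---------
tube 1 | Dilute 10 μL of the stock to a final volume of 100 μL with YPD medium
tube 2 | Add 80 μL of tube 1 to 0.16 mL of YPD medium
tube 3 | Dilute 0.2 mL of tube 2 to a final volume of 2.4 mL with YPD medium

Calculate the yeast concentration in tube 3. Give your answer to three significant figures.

1.67 × 10^5 cells/mL

Step 1: 10 μL brought to 100 μL → factor 100/10 = 10
Step 2: 80 μL + 0.16 mL = 240 μL total → factor 240/80 = 3
Step 3: 0.2 mL brought to 2.4 mL → factor 2.4/0.2 = 12
Dilution factor through tube 3 = 10 × 3 × 12 = 360
[tube 3] = 6.00 × 10^7 cells/mL / 360 = 1.67 × 10^5 cells/mL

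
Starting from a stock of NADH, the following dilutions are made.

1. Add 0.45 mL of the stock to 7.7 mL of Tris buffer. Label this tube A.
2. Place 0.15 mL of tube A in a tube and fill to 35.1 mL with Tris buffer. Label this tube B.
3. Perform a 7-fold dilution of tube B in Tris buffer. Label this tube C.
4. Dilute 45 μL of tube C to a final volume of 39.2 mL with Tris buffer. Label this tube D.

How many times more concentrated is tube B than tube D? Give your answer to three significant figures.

6.10 × 10^3

Step 1: 0.45 mL + 7.7 mL = 8.15 mL total → factor 8.15/0.45 = 18.111
Step 2: 0.15 mL brought to 35.1 mL → factor 35.1/0.15 = 234
Step 3: 7-fold → factor 7
Step 4: 45 μL brought to 39.2 mL → factor 39200/45 = 871.11
Dilution factor to tube B = 4238; to tube D = 2.5842 × 10^7
[tube B]/[tube D] = (factor to tube D)/(factor to tube B) = 2.5842 × 10^7/4238 = 6.10 × 10^3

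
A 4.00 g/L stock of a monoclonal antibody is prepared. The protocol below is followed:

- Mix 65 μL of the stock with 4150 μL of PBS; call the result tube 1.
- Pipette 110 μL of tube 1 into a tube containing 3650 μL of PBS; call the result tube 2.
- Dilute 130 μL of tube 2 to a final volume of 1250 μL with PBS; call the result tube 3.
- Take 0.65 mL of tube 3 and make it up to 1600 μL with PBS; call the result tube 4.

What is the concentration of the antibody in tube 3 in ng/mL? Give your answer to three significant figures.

188 ng/mL

Step 1: 65 μL + 4150 μL = 4215 μL total → factor 4215/65 = 64.846
Step 2: 110 μL + 3650 μL = 3760 μL total → factor 3760/110 = 34.182
Step 3: 130 μL brought to 1250 μL → factor 1250/130 = 9.6154
Dilution factor through tube 3 = 64.846 × 34.182 × 9.6154 = 21313
[tube 3] = 4.00 g/L / 21313 = 0.0001877 g/L = 188 ng/mL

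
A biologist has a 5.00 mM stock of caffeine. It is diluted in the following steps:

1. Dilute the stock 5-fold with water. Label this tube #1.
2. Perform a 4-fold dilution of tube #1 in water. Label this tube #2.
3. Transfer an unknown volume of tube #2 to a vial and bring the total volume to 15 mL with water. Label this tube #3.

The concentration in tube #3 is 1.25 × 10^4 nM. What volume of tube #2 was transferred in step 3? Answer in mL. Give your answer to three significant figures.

Step 1: 5-fold → factor 5
Step 2: 4-fold → factor 4
Step 3: v brought to 15 mL → factor = 15 mL/v
Product of known-step factors = 20
Overall factor = 5.00 mM / (1.25 × 10^4 nM) = 400
Step-3 factor = 400 / 20 = 20
v = 15 mL / 20 = 0.750 mL

0.750 mL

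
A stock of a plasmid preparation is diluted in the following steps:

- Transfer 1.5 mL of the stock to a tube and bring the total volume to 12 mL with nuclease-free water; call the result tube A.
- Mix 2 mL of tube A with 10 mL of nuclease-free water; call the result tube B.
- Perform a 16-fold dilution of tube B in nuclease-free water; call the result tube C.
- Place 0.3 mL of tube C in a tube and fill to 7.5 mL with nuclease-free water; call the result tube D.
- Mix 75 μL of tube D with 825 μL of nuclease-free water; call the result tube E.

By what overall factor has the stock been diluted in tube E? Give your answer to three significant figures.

2.30 × 10^5

Step 1: 1.5 mL brought to 12 mL → factor 12/1.5 = 8
Step 2: 2 mL + 10 mL = 12 mL total → factor 12/2 = 6
Step 3: 16-fold → factor 16
Step 4: 0.3 mL brought to 7.5 mL → factor 7.5/0.3 = 25
Step 5: 75 μL + 825 μL = 900 μL total → factor 900/75 = 12
Overall dilution factor = 8 × 6 × 16 × 25 × 12 = 2.304 × 10^5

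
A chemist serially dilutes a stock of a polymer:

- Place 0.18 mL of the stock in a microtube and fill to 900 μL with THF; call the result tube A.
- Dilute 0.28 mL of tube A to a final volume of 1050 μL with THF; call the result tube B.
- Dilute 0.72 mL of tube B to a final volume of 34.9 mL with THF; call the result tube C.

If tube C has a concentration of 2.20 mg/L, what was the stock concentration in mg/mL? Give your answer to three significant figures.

2.00 mg/mL

Step 1: 0.18 mL brought to 900 μL → factor 0.9/0.18 = 5
Step 2: 0.28 mL brought to 1050 μL → factor 1.05/0.28 = 3.75
Step 3: 0.72 mL brought to 34.9 mL → factor 34.9/0.72 = 48.472
Overall dilution factor = 5 × 3.75 × 48.472 = 908.85
Stock = 2.20 mg/L × 908.85 = 1999 mg/L = 2.00 mg/mL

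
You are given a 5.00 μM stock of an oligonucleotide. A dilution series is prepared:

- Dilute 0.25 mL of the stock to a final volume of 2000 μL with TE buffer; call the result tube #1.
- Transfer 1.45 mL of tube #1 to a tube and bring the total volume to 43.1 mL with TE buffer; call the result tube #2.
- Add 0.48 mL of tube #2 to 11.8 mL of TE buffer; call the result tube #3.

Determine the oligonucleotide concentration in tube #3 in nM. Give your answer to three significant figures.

Step 1: 0.25 mL brought to 2000 μL → factor 2/0.25 = 8
Step 2: 1.45 mL brought to 43.1 mL → factor 43.1/1.45 = 29.724
Step 3: 0.48 mL + 11.8 mL = 12.28 mL total → factor 12.28/0.48 = 25.583
Overall dilution factor = 8 × 29.724 × 25.583 = 6083.5
Final = 5.00 μM / 6083.5 = 0.0008219 μM = 0.822 nM

0.822 nM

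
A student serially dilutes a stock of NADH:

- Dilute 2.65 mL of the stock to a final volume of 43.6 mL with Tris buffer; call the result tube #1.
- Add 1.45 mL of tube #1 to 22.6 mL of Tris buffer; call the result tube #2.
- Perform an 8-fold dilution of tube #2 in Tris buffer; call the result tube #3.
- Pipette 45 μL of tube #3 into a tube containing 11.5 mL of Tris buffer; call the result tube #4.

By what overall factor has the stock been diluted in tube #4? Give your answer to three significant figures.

Step 1: 2.65 mL brought to 43.6 mL → factor 43.6/2.65 = 16.453
Step 2: 1.45 mL + 22.6 mL = 24.05 mL total → factor 24.05/1.45 = 16.586
Step 3: 8-fold → factor 8
Step 4: 45 μL + 11.5 mL = 11545 μL total → factor 11545/45 = 256.56
Overall dilution factor = 16.453 × 16.586 × 8 × 256.56 = 5.6009 × 10^5

5.60 × 10^5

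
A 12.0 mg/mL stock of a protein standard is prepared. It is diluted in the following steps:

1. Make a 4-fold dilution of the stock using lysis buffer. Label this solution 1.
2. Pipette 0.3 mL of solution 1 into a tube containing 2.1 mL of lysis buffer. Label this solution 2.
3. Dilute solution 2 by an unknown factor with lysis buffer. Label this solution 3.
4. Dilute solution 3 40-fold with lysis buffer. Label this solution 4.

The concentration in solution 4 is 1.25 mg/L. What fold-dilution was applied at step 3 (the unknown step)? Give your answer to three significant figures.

7.50-fold

Step 1: 4-fold → factor 4
Step 2: 0.3 mL + 2.1 mL = 2.4 mL total → factor 2.4/0.3 = 8
Step 3: unknown factor x
Step 4: 40-fold → factor 40
Product of known-step factors = 1280
Overall factor = 12.0 mg/mL / (1.25 mg/L) = 9600
x = 9600 / 1280 = 7.50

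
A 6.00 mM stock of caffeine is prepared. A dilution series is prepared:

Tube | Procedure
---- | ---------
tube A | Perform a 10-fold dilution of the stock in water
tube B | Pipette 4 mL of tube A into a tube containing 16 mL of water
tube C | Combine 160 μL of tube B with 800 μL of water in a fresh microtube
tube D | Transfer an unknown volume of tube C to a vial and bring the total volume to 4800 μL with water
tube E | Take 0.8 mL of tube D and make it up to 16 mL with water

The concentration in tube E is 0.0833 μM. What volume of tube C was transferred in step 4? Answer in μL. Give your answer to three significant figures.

Step 1: 10-fold → factor 10
Step 2: 4 mL + 16 mL = 20 mL total → factor 20/4 = 5
Step 3: 160 μL + 800 μL = 960 μL total → factor 960/160 = 6
Step 4: v brought to 4800 μL → factor = 4800 μL/v
Step 5: 0.8 mL brought to 16 mL → factor 16/0.8 = 20
Product of known-step factors = 6000
Overall factor = 6.00 mM / (0.0833 μM) = 72029
Step-4 factor = 72029 / 6000 = 12.005
v = 4800 μL / 12.005 = 400 μL

400 μL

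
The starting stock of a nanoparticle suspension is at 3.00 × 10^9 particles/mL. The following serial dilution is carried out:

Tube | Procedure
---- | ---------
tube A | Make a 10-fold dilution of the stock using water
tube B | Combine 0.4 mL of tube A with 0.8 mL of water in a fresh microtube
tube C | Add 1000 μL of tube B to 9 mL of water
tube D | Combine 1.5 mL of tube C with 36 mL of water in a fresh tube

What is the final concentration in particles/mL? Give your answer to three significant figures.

4.00 × 10^5 particles/mL

Step 1: 10-fold → factor 10
Step 2: 0.4 mL + 0.8 mL = 1.2 mL total → factor 1.2/0.4 = 3
Step 3: 1000 μL + 9 mL = 10000 μL total → factor 10000/1000 = 10
Step 4: 1.5 mL + 36 mL = 37.5 mL total → factor 37.5/1.5 = 25
Overall dilution factor = 10 × 3 × 10 × 25 = 7500
Final = 3.00 × 10^9 particles/mL / 7500 = 4.00 × 10^5 particles/mL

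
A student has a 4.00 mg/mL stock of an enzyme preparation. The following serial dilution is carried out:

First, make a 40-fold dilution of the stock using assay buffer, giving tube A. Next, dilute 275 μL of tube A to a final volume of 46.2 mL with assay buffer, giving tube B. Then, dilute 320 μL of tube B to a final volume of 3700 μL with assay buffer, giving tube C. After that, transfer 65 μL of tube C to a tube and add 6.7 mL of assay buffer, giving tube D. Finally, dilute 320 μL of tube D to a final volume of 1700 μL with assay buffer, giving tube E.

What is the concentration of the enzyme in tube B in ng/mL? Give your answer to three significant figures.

Step 1: 40-fold → factor 40
Step 2: 275 μL brought to 46.2 mL → factor 46200/275 = 168
Dilution factor through tube B = 40 × 168 = 6720
[tube B] = 4.00 mg/mL / 6720 = 0.0005952 mg/mL = 595 ng/mL

595 ng/mL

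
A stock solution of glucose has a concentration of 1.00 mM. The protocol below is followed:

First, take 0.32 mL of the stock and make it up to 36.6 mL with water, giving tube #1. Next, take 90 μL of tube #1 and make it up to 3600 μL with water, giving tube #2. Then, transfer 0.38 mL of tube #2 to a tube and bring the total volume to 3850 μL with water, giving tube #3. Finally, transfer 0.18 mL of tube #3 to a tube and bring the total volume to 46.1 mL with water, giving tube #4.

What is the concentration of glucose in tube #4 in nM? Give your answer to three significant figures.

Step 1: 0.32 mL brought to 36.6 mL → factor 36.6/0.32 = 114.38
Step 2: 90 μL brought to 3600 μL → factor 3600/90 = 40
Step 3: 0.38 mL brought to 3850 μL → factor 3.85/0.38 = 10.132
Step 4: 0.18 mL brought to 46.1 mL → factor 46.1/0.18 = 256.11
Overall dilution factor = 114.38 × 40 × 10.132 × 256.11 = 1.1871 × 10^7
Final = 1.00 mM / 1.1871 × 10^7 = 8.424 × 10^-8 mM = 0.0842 nM

0.0842 nM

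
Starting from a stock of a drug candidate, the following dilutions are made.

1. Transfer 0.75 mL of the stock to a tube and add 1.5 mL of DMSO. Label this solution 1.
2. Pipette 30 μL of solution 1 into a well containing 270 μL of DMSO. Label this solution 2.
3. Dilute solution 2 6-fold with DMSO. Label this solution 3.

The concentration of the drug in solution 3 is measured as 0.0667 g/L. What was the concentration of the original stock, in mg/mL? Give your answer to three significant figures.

12.0 mg/mL

Step 1: 0.75 mL + 1.5 mL = 2.25 mL total → factor 2.25/0.75 = 3
Step 2: 30 μL + 270 μL = 300 μL total → factor 300/30 = 10
Step 3: 6-fold → factor 6
Overall dilution factor = 3 × 10 × 6 = 180
Stock = 0.0667 g/L × 180 = 12.01 g/L = 12.0 mg/mL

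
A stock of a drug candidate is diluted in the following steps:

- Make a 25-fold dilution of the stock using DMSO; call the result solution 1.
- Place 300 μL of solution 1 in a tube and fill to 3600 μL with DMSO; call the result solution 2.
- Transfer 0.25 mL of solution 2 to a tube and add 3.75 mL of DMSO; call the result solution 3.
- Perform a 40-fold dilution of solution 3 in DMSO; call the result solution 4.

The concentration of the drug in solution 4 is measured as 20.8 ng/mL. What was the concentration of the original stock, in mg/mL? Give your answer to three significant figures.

3.99 mg/mL

Step 1: 25-fold → factor 25
Step 2: 300 μL brought to 3600 μL → factor 3600/300 = 12
Step 3: 0.25 mL + 3.75 mL = 4 mL total → factor 4/0.25 = 16
Step 4: 40-fold → factor 40
Overall dilution factor = 25 × 12 × 16 × 40 = 1.92 × 10^5
Stock = 20.8 ng/mL × 1.92 × 10^5 = 3.994 × 10^6 ng/mL = 3.99 mg/mL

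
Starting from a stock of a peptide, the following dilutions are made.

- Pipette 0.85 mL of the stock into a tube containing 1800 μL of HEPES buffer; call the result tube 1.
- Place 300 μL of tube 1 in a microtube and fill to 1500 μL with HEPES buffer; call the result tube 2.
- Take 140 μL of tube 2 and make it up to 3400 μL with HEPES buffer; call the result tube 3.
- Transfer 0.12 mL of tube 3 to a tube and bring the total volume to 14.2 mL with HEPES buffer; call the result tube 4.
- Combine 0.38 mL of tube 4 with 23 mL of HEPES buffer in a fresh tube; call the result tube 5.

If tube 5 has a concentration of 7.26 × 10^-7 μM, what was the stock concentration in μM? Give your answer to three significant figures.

Step 1: 0.85 mL + 1800 μL = 2.65 mL total → factor 2.65/0.85 = 3.1176
Step 2: 300 μL brought to 1500 μL → factor 1500/300 = 5
Step 3: 140 μL brought to 3400 μL → factor 3400/140 = 24.286
Step 4: 0.12 mL brought to 14.2 mL → factor 14.2/0.12 = 118.33
Step 5: 0.38 mL + 23 mL = 23.38 mL total → factor 23.38/0.38 = 61.526
Overall dilution factor = 3.1176 × 5 × 24.286 × 118.33 × 61.526 = 2.7562 × 10^6
Stock = 7.26 × 10^-7 μM × 2.7562 × 10^6 = 2.00 μM

2.00 μM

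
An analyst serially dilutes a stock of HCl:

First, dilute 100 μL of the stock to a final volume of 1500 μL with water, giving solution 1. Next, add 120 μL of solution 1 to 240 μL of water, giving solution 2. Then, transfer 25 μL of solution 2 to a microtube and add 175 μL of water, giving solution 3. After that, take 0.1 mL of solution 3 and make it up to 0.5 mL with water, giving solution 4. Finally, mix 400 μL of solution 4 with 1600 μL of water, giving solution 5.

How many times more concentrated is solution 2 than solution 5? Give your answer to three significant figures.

200

Step 1: 100 μL brought to 1500 μL → factor 1500/100 = 15
Step 2: 120 μL + 240 μL = 360 μL total → factor 360/120 = 3
Step 3: 25 μL + 175 μL = 200 μL total → factor 200/25 = 8
Step 4: 0.1 mL brought to 0.5 mL → factor 0.5/0.1 = 5
Step 5: 400 μL + 1600 μL = 2000 μL total → factor 2000/400 = 5
Dilution factor to solution 2 = 45; to solution 5 = 9000
[solution 2]/[solution 5] = (factor to solution 5)/(factor to solution 2) = 9000/45 = 200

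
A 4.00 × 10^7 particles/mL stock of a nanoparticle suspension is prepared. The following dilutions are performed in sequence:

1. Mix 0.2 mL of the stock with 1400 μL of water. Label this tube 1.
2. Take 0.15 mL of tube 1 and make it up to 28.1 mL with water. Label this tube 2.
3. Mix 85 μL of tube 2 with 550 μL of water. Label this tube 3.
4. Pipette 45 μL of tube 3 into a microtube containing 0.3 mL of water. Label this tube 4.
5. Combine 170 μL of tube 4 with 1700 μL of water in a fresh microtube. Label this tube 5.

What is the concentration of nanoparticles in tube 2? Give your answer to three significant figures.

Step 1: 0.2 mL + 1400 μL = 1.6 mL total → factor 1.6/0.2 = 8
Step 2: 0.15 mL brought to 28.1 mL → factor 28.1/0.15 = 187.33
Dilution factor through tube 2 = 8 × 187.33 = 1498.7
[tube 2] = 4.00 × 10^7 particles/mL / 1498.7 = 2.67 × 10^4 particles/mL

2.67 × 10^4 particles/mL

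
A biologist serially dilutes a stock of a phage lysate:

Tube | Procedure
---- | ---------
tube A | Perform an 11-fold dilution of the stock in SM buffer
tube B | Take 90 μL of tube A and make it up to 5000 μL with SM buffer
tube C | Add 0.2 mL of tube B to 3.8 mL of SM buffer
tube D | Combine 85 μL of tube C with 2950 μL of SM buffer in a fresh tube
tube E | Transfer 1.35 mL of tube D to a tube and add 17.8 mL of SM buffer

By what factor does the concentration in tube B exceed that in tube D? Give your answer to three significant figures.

714

Step 1: 11-fold → factor 11
Step 2: 90 μL brought to 5000 μL → factor 5000/90 = 55.556
Step 3: 0.2 mL + 3.8 mL = 4 mL total → factor 4/0.2 = 20
Step 4: 85 μL + 2950 μL = 3035 μL total → factor 3035/85 = 35.706
Dilution factor to tube B = 611.11; to tube D = 4.3641 × 10^5
[tube B]/[tube D] = (factor to tube D)/(factor to tube B) = 4.3641 × 10^5/611.11 = 714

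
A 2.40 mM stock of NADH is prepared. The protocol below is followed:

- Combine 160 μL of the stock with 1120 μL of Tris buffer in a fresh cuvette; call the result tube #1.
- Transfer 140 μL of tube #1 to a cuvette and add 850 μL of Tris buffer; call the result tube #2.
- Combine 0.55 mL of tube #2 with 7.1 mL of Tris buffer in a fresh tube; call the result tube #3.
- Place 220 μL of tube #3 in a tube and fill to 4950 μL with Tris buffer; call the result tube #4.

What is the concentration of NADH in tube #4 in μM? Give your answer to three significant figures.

Step 1: 160 μL + 1120 μL = 1280 μL total → factor 1280/160 = 8
Step 2: 140 μL + 850 μL = 990 μL total → factor 990/140 = 7.0714
Step 3: 0.55 mL + 7.1 mL = 7.65 mL total → factor 7.65/0.55 = 13.909
Step 4: 220 μL brought to 4950 μL → factor 4950/220 = 22.5
Overall dilution factor = 8 × 7.0714 × 13.909 × 22.5 = 17704
Final = 2.40 mM / 17704 = 0.0001356 mM = 0.136 μM

0.136 μM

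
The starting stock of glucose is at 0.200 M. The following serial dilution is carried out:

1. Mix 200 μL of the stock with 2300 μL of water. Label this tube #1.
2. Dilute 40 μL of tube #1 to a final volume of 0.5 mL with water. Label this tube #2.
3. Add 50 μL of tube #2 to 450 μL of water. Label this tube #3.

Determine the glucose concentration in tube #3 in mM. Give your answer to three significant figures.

Step 1: 200 μL + 2300 μL = 2500 μL total → factor 2500/200 = 12.5
Step 2: 40 μL brought to 0.5 mL → factor 500/40 = 12.5
Step 3: 50 μL + 450 μL = 500 μL total → factor 500/50 = 10
Overall dilution factor = 12.5 × 12.5 × 10 = 1562.5
Final = 0.200 M / 1562.5 = 0.0001280 M = 0.128 mM

0.128 mM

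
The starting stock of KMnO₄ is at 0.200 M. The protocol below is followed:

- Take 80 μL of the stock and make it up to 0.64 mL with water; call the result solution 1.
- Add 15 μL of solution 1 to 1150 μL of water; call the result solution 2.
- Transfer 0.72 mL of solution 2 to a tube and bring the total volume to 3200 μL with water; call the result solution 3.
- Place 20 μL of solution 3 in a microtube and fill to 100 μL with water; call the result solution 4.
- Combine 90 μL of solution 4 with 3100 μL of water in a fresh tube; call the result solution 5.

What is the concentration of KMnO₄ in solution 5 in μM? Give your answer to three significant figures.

0.409 μM

Step 1: 80 μL brought to 0.64 mL → factor 640/80 = 8
Step 2: 15 μL + 1150 μL = 1165 μL total → factor 1165/15 = 77.667
Step 3: 0.72 mL brought to 3200 μL → factor 3.2/0.72 = 4.4444
Step 4: 20 μL brought to 100 μL → factor 100/20 = 5
Step 5: 90 μL + 3100 μL = 3190 μL total → factor 3190/90 = 35.444
Overall dilution factor = 8 × 77.667 × 4.4444 × 5 × 35.444 = 4.894 × 10^5
Final = 0.200 M / 4.894 × 10^5 = 4.087 × 10^-7 M = 0.409 μM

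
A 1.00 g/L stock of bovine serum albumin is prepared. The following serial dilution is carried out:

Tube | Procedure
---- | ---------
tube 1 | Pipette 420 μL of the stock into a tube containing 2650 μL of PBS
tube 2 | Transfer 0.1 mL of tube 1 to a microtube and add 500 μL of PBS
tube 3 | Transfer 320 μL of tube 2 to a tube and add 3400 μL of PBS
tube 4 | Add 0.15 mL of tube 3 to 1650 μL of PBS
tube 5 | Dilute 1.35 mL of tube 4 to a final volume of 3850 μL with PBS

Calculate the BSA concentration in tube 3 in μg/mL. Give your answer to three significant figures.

Step 1: 420 μL + 2650 μL = 3070 μL total → factor 3070/420 = 7.3095
Step 2: 0.1 mL + 500 μL = 0.6 mL total → factor 0.6/0.1 = 6
Step 3: 320 μL + 3400 μL = 3720 μL total → factor 3720/320 = 11.625
Dilution factor through tube 3 = 7.3095 × 6 × 11.625 = 509.84
[tube 3] = 1.00 g/L / 509.84 = 0.001961 g/L = 1.96 μg/mL

1.96 μg/mL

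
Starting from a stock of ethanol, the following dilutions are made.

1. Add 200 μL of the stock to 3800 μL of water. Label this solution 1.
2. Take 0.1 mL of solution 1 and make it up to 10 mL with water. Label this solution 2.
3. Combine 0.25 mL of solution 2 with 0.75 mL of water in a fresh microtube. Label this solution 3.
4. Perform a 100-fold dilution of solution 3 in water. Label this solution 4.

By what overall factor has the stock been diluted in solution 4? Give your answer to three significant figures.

8.00 × 10^5

Step 1: 200 μL + 3800 μL = 4000 μL total → factor 4000/200 = 20
Step 2: 0.1 mL brought to 10 mL → factor 10/0.1 = 100
Step 3: 0.25 mL + 0.75 mL = 1 mL total → factor 1/0.25 = 4
Step 4: 100-fold → factor 100
Overall dilution factor = 20 × 100 × 4 × 100 = 8 × 10^5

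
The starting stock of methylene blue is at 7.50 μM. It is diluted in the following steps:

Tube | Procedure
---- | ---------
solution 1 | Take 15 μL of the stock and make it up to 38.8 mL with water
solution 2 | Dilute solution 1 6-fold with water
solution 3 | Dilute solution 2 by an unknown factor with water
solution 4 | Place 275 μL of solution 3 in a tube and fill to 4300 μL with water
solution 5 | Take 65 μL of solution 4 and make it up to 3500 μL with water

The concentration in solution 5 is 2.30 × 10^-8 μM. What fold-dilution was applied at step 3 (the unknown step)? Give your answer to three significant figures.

Step 1: 15 μL brought to 38.8 mL → factor 38800/15 = 2586.7
Step 2: 6-fold → factor 6
Step 3: unknown factor x
Step 4: 275 μL brought to 4300 μL → factor 4300/275 = 15.636
Step 5: 65 μL brought to 3500 μL → factor 3500/65 = 53.846
Product of known-step factors = 1.3067 × 10^7
Overall factor = 7.50 μM / (2.30 × 10^-8 μM) = 3.2609 × 10^8
x = 3.2609 × 10^8 / 1.3067 × 10^7 = 25.0

25.0-fold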